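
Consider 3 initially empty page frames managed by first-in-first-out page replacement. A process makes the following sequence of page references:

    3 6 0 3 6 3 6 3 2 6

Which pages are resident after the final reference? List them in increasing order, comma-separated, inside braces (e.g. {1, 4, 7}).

{0, 2, 6}

3 -> fault, frames {3}
6 -> fault, frames {3,6}
0 -> fault, frames {3,6,0}
3 -> hit
6 -> hit
3 -> hit
6 -> hit
3 -> hit
2 -> fault, evict 3, frames {6,0,2}
6 -> hit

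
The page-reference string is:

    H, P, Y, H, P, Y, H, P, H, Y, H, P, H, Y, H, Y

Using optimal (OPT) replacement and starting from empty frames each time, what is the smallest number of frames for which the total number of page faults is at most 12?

f=1: 16 faults
f=2: 8 faults
f=3: 3 faults
Smallest f with faults ≤ 12 is 2.

2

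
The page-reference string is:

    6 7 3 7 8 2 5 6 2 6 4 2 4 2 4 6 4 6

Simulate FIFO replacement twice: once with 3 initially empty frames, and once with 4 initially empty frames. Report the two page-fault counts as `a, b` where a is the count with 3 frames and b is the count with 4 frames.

9, 8

3 frames: F F F . F F F F . . F F . . . . . . → 9 faults.
4 frames: F F F . F F F F . . F . . . . . . . → 8 faults.
8 < 9: adding a frame reduced faults, as is typical.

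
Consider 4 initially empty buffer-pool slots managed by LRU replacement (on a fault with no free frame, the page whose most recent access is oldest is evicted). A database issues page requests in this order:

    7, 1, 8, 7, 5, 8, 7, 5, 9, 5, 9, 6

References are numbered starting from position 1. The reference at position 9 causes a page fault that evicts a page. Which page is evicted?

1

pos 1: 7 -> fault, frames {7}
pos 2: 1 -> fault, frames {7,1}
pos 3: 8 -> fault, frames {7,1,8}
pos 4: 7 -> hit
pos 5: 5 -> fault, frames {1,8,7,5}
pos 6: 8 -> hit
pos 7: 7 -> hit
pos 8: 5 -> hit
pos 9: 9 -> fault, evict 1, frames {8,7,5,9}
At position 9, page 1 is evicted.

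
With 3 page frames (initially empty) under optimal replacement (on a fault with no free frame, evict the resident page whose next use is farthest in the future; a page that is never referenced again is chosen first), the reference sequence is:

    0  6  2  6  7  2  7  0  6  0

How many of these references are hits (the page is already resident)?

5

0: fault, frames (0)
6: fault, frames (0 6)
2: fault, frames (0 6 2)
6: hit
7: fault, evict 6, frames (0 2 7)
2: hit
7: hit
0: hit
6: fault, evict 7, frames (0 2 6)
0: hit
Hits: 5.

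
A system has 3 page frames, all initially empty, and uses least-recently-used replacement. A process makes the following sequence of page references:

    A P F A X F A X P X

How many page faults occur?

5

A → miss, frames [A]
P → miss, frames [A, P]
F → miss, frames [A, P, F]
A → hit
X → miss, evict P, frames [F, A, X]
F → hit
A → hit
X → hit
P → miss, evict F, frames [A, X, P]
X → hit
Page faults: 5.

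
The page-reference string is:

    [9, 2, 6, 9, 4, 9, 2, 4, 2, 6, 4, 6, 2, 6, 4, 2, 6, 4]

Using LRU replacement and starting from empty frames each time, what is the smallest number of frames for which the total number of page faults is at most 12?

3

f=1: 18 faults
f=2: 14 faults
f=3: 6 faults
f=4: 4 faults
Smallest f with faults ≤ 12 is 3.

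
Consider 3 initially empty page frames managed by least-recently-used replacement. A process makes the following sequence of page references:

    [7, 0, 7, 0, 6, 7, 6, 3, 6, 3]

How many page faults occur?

4

7 -> fault, frames {7}
0 -> fault, frames {7,0}
7 -> hit
0 -> hit
6 -> fault, frames {7,0,6}
7 -> hit
6 -> hit
3 -> fault, evict 0, frames {7,6,3}
6 -> hit
3 -> hit
Page faults: 4.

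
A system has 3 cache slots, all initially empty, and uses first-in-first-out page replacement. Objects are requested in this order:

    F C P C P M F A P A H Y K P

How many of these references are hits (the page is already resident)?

3

F → miss, frames [F]
C → miss, frames [F, C]
P → miss, frames [F, C, P]
C → hit
P → hit
M → miss, evict F, frames [C, P, M]
F → miss, evict C, frames [P, M, F]
A → miss, evict P, frames [M, F, A]
P → miss, evict M, frames [F, A, P]
A → hit
H → miss, evict F, frames [A, P, H]
Y → miss, evict A, frames [P, H, Y]
K → miss, evict P, frames [H, Y, K]
P → miss, evict H, frames [Y, K, P]
Hits: 3.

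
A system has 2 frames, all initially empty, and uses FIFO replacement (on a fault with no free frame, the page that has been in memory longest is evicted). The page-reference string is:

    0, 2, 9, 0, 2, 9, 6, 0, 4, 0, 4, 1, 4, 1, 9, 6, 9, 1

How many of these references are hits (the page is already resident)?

0 -> miss, frames {0}
2 -> miss, frames {0,2}
9 -> miss, evict 0, frames {2,9}
0 -> miss, evict 2, frames {9,0}
2 -> miss, evict 9, frames {0,2}
9 -> miss, evict 0, frames {2,9}
6 -> miss, evict 2, frames {9,6}
0 -> miss, evict 9, frames {6,0}
4 -> miss, evict 6, frames {0,4}
0 -> hit
4 -> hit
1 -> miss, evict 0, frames {4,1}
4 -> hit
1 -> hit
9 -> miss, evict 4, frames {1,9}
6 -> miss, evict 1, frames {9,6}
9 -> hit
1 -> miss, evict 9, frames {6,1}
Hits: 5.

5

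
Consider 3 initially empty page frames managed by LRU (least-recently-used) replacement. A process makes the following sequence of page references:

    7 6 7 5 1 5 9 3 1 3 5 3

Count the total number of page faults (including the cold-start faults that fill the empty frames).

7: miss, frames [7]
6: miss, frames [7, 6]
7: hit
5: miss, frames [6, 7, 5]
1: miss, evict 6, frames [7, 5, 1]
5: hit
9: miss, evict 7, frames [1, 5, 9]
3: miss, evict 1, frames [5, 9, 3]
1: miss, evict 5, frames [9, 3, 1]
3: hit
5: miss, evict 9, frames [1, 3, 5]
3: hit
Page faults: 8.

8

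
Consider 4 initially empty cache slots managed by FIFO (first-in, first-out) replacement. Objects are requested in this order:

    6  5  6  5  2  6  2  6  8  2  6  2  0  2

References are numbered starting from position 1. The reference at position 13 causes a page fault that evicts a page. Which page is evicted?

6

pos 1: 6 → miss, frames {6}
pos 2: 5 → miss, frames {6,5}
pos 3: 6 → hit
pos 4: 5 → hit
pos 5: 2 → miss, frames {6,5,2}
pos 6: 6 → hit
pos 7: 2 → hit
pos 8: 6 → hit
pos 9: 8 → miss, frames {6,5,2,8}
pos 10: 2 → hit
pos 11: 6 → hit
pos 12: 2 → hit
pos 13: 0 → miss, evict 6, frames {5,2,8,0}
At position 13, page 6 is evicted.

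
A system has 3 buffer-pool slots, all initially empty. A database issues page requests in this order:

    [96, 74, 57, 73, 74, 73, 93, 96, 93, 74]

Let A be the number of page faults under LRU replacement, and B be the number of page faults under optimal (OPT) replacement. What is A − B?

Under LRU: F F F F . . F F . F → 7 faults.
Under OPT: F F F F . . F . . . → 5 faults.
A − B = 7 − 5 = 2.

2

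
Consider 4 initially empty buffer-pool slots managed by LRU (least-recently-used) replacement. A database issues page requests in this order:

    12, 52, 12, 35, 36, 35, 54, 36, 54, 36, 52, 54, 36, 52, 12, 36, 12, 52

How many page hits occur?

12 -> miss, frames (12)
52 -> miss, frames (12 52)
12 -> hit
35 -> miss, frames (52 12 35)
36 -> miss, frames (52 12 35 36)
35 -> hit
54 -> miss, evict 52, frames (12 36 35 54)
36 -> hit
54 -> hit
36 -> hit
52 -> miss, evict 12, frames (35 54 36 52)
54 -> hit
36 -> hit
52 -> hit
12 -> miss, evict 35, frames (54 36 52 12)
36 -> hit
12 -> hit
52 -> hit
Hits: 11.

11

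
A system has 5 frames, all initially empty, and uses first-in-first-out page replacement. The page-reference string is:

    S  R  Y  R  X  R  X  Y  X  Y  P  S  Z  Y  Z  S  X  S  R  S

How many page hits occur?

S → miss, frames {S}
R → miss, frames {S,R}
Y → miss, frames {S,R,Y}
R → hit
X → miss, frames {S,R,Y,X}
R → hit
X → hit
Y → hit
X → hit
Y → hit
P → miss, frames {S,R,Y,X,P}
S → hit
Z → miss, evict S, frames {R,Y,X,P,Z}
Y → hit
Z → hit
S → miss, evict R, frames {Y,X,P,Z,S}
X → hit
S → hit
R → miss, evict Y, frames {X,P,Z,S,R}
S → hit
Hits: 12.

12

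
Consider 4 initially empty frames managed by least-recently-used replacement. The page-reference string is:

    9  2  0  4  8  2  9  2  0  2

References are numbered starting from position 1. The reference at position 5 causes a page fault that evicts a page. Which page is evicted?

9

pos 1: 9 -> fault, frames (9)
pos 2: 2 -> fault, frames (9 2)
pos 3: 0 -> fault, frames (9 2 0)
pos 4: 4 -> fault, frames (9 2 0 4)
pos 5: 8 -> fault, evict 9, frames (2 0 4 8)
At position 5, page 9 is evicted.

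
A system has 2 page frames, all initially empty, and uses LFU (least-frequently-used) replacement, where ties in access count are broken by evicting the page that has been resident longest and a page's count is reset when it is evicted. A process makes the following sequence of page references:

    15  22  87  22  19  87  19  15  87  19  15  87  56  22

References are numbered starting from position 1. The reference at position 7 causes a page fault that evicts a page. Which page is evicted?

pos 1: 15 -> miss, frames [15]
pos 2: 22 -> miss, frames [15, 22]
pos 3: 87 -> miss, evict 15, frames [22, 87]
pos 4: 22 -> hit
pos 5: 19 -> miss, evict 87, frames [22, 19]
pos 6: 87 -> miss, evict 19, frames [22, 87]
pos 7: 19 -> miss, evict 87, frames [22, 19]
At position 7, page 87 is evicted.

87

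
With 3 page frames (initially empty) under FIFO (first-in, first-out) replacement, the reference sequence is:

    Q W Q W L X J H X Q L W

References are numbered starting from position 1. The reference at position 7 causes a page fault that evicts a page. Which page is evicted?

W

pos 1: Q: miss, frames [Q]
pos 2: W: miss, frames [Q, W]
pos 3: Q: hit
pos 4: W: hit
pos 5: L: miss, frames [Q, W, L]
pos 6: X: miss, evict Q, frames [W, L, X]
pos 7: J: miss, evict W, frames [L, X, J]
At position 7, page W is evicted.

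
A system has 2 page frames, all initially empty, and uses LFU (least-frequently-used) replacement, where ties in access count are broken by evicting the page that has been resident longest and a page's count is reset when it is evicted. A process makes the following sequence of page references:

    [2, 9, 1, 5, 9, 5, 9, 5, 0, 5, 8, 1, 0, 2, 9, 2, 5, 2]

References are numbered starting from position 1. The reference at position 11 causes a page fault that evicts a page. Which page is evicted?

pos 1: 2 → miss, frames (2)
pos 2: 9 → miss, frames (2 9)
pos 3: 1 → miss, evict 2, frames (9 1)
pos 4: 5 → miss, evict 9, frames (1 5)
pos 5: 9 → miss, evict 1, frames (5 9)
pos 6: 5 → hit
pos 7: 9 → hit
pos 8: 5 → hit
pos 9: 0 → miss, evict 9, frames (5 0)
pos 10: 5 → hit
pos 11: 8 → miss, evict 0, frames (5 8)
At position 11, page 0 is evicted.

0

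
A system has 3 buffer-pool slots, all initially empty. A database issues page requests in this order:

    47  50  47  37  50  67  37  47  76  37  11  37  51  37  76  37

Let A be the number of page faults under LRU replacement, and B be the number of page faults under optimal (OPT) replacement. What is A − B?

2

Under LRU: F F . F . F . F F . F . F . F . → 9 faults.
Under OPT: F F . F . F . . F . F . F . . . → 7 faults.
A − B = 9 − 7 = 2.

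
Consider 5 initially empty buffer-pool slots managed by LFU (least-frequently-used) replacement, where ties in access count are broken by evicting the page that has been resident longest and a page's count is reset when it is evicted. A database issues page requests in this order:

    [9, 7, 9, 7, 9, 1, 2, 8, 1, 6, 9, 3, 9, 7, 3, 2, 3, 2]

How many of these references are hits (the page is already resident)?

9: fault, frames {9}
7: fault, frames {9,7}
9: hit
7: hit
9: hit
1: fault, frames {9,7,1}
2: fault, frames {9,7,1,2}
8: fault, frames {9,7,1,2,8}
1: hit
6: fault, evict 2, frames {9,7,1,8,6}
9: hit
3: fault, evict 8, frames {9,7,1,6,3}
9: hit
7: hit
3: hit
2: fault, evict 6, frames {9,7,1,3,2}
3: hit
2: hit
Hits: 10.

10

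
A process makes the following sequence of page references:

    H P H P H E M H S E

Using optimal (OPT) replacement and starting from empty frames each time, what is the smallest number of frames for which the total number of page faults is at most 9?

f=1: 10 faults
f=2: 6 faults
f=3: 5 faults
f=4: 5 faults
f=5: 5 faults
Smallest f with faults ≤ 9 is 2.

2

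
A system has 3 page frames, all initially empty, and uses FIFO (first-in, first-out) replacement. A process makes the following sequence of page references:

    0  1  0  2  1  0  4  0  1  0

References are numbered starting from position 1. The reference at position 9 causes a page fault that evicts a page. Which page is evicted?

2

pos 1: 0: miss, frames {0}
pos 2: 1: miss, frames {0,1}
pos 3: 0: hit
pos 4: 2: miss, frames {0,1,2}
pos 5: 1: hit
pos 6: 0: hit
pos 7: 4: miss, evict 0, frames {1,2,4}
pos 8: 0: miss, evict 1, frames {2,4,0}
pos 9: 1: miss, evict 2, frames {4,0,1}
At position 9, page 2 is evicted.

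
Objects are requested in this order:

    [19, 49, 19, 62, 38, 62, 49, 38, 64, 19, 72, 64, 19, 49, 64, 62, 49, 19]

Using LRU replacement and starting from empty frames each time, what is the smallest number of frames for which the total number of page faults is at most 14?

3

f=1: 18 faults
f=2: 16 faults
f=3: 11 faults
f=4: 9 faults
f=5: 7 faults
f=6: 6 faults
Smallest f with faults ≤ 14 is 3.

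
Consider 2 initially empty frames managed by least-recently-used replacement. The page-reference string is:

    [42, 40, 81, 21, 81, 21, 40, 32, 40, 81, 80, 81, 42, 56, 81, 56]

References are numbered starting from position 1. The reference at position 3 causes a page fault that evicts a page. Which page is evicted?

42

pos 1: 42 -> fault, frames [42]
pos 2: 40 -> fault, frames [42, 40]
pos 3: 81 -> fault, evict 42, frames [40, 81]
At position 3, page 42 is evicted.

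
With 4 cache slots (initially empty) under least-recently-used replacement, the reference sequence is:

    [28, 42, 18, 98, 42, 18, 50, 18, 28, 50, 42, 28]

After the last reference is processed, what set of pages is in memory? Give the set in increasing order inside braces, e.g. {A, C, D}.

{18, 28, 42, 50}

28 -> fault, frames (28)
42 -> fault, frames (28 42)
18 -> fault, frames (28 42 18)
98 -> fault, frames (28 42 18 98)
42 -> hit
18 -> hit
50 -> fault, evict 28, frames (98 42 18 50)
18 -> hit
28 -> fault, evict 98, frames (42 50 18 28)
50 -> hit
42 -> hit
28 -> hit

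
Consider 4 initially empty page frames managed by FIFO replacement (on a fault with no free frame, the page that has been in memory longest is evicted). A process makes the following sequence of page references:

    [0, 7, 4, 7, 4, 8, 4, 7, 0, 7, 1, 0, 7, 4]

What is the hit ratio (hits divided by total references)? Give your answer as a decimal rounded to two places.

0.43

0 -> fault, frames (0)
7 -> fault, frames (0 7)
4 -> fault, frames (0 7 4)
7 -> hit
4 -> hit
8 -> fault, frames (0 7 4 8)
4 -> hit
7 -> hit
0 -> hit
7 -> hit
1 -> fault, evict 0, frames (7 4 8 1)
0 -> fault, evict 7, frames (4 8 1 0)
7 -> fault, evict 4, frames (8 1 0 7)
4 -> fault, evict 8, frames (1 0 7 4)
Hits: 6 of 14 references → 6/14 = 0.4286.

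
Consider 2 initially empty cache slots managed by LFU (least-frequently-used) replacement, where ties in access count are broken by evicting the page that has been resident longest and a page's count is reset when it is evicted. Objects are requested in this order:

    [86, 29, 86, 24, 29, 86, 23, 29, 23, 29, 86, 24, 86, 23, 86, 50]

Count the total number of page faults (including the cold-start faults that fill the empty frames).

86: fault, frames [86]
29: fault, frames [86, 29]
86: hit
24: fault, evict 29, frames [86, 24]
29: fault, evict 24, frames [86, 29]
86: hit
23: fault, evict 29, frames [86, 23]
29: fault, evict 23, frames [86, 29]
23: fault, evict 29, frames [86, 23]
29: fault, evict 23, frames [86, 29]
86: hit
24: fault, evict 29, frames [86, 24]
86: hit
23: fault, evict 24, frames [86, 23]
86: hit
50: fault, evict 23, frames [86, 50]
Page faults: 11.

11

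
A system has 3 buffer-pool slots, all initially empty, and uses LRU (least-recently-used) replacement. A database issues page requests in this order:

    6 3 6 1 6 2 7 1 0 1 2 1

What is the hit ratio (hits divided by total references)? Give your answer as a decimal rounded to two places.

0.33

6 -> fault, frames [6]
3 -> fault, frames [6, 3]
6 -> hit
1 -> fault, frames [3, 6, 1]
6 -> hit
2 -> fault, evict 3, frames [1, 6, 2]
7 -> fault, evict 1, frames [6, 2, 7]
1 -> fault, evict 6, frames [2, 7, 1]
0 -> fault, evict 2, frames [7, 1, 0]
1 -> hit
2 -> fault, evict 7, frames [0, 1, 2]
1 -> hit
Hits: 4 of 12 references → 4/12 = 0.3333.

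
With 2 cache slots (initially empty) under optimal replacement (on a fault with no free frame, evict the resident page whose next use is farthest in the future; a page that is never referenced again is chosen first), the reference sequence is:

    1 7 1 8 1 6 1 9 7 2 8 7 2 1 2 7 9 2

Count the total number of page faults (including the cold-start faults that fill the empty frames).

12

1: fault, frames (1)
7: fault, frames (1 7)
1: hit
8: fault, evict 7, frames (1 8)
1: hit
6: fault, evict 8, frames (1 6)
1: hit
9: fault, evict 6, frames (1 9)
7: fault, evict 9, frames (1 7)
2: fault, evict 1, frames (7 2)
8: fault, evict 2, frames (7 8)
7: hit
2: fault, evict 8, frames (7 2)
1: fault, evict 7, frames (2 1)
2: hit
7: fault, evict 1, frames (2 7)
9: fault, evict 7, frames (2 9)
2: hit
Page faults: 12.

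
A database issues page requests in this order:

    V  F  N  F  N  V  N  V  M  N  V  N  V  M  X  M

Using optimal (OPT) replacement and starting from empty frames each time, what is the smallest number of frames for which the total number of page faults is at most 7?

3

f=1: 16 faults
f=2: 8 faults
f=3: 5 faults
f=4: 5 faults
f=5: 5 faults
Smallest f with faults ≤ 7 is 3.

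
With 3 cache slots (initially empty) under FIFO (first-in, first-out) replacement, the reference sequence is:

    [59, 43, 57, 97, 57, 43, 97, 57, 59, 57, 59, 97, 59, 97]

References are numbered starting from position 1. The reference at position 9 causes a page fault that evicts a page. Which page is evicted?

pos 1: 59 -> fault, frames [59]
pos 2: 43 -> fault, frames [59, 43]
pos 3: 57 -> fault, frames [59, 43, 57]
pos 4: 97 -> fault, evict 59, frames [43, 57, 97]
pos 5: 57 -> hit
pos 6: 43 -> hit
pos 7: 97 -> hit
pos 8: 57 -> hit
pos 9: 59 -> fault, evict 43, frames [57, 97, 59]
At position 9, page 43 is evicted.

43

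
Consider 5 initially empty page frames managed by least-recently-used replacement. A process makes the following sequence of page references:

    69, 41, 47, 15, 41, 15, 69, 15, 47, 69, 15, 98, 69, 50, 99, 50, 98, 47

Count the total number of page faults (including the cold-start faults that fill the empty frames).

8

69 → fault, frames [69]
41 → fault, frames [69, 41]
47 → fault, frames [69, 41, 47]
15 → fault, frames [69, 41, 47, 15]
41 → hit
15 → hit
69 → hit
15 → hit
47 → hit
69 → hit
15 → hit
98 → fault, frames [41, 47, 69, 15, 98]
69 → hit
50 → fault, evict 41, frames [47, 15, 98, 69, 50]
99 → fault, evict 47, frames [15, 98, 69, 50, 99]
50 → hit
98 → hit
47 → fault, evict 15, frames [69, 99, 50, 98, 47]
Page faults: 8.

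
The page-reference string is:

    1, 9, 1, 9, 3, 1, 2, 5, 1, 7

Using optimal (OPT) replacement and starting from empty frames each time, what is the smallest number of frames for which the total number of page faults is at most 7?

2

f=1: 10 faults
f=2: 6 faults
f=3: 6 faults
f=4: 6 faults
f=5: 6 faults
f=6: 6 faults
Smallest f with faults ≤ 7 is 2.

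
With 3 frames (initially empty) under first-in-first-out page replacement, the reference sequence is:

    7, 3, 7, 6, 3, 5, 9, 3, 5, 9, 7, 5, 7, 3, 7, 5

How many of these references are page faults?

7: miss, frames {7}
3: miss, frames {7,3}
7: hit
6: miss, frames {7,3,6}
3: hit
5: miss, evict 7, frames {3,6,5}
9: miss, evict 3, frames {6,5,9}
3: miss, evict 6, frames {5,9,3}
5: hit
9: hit
7: miss, evict 5, frames {9,3,7}
5: miss, evict 9, frames {3,7,5}
7: hit
3: hit
7: hit
5: hit
Page faults: 8.

8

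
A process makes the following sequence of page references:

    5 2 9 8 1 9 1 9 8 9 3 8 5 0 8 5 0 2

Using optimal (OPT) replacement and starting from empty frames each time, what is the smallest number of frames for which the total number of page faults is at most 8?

f=1: 18 faults
f=2: 11 faults
f=3: 9 faults
f=4: 8 faults
f=5: 7 faults
f=6: 7 faults
f=7: 7 faults
Smallest f with faults ≤ 8 is 4.

4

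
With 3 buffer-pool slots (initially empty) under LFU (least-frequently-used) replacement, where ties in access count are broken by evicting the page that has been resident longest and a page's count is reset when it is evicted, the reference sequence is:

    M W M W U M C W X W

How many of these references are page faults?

5

M → fault, frames {M}
W → fault, frames {M,W}
M → hit
W → hit
U → fault, frames {M,W,U}
M → hit
C → fault, evict U, frames {M,W,C}
W → hit
X → fault, evict C, frames {M,W,X}
W → hit
Page faults: 5.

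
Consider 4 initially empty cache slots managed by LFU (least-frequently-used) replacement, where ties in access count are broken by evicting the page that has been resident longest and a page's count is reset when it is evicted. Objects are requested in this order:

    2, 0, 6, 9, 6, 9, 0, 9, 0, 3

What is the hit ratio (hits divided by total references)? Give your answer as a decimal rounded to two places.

0.50

2 → fault, frames [2]
0 → fault, frames [2, 0]
6 → fault, frames [2, 0, 6]
9 → fault, frames [2, 0, 6, 9]
6 → hit
9 → hit
0 → hit
9 → hit
0 → hit
3 → fault, evict 2, frames [0, 6, 9, 3]
Hits: 5 of 10 references → 5/10 = 0.5000.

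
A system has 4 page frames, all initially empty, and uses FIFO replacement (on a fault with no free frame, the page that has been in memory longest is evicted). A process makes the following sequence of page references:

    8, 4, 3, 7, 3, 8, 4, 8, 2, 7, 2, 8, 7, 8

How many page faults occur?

6

8 -> fault, frames [8]
4 -> fault, frames [8, 4]
3 -> fault, frames [8, 4, 3]
7 -> fault, frames [8, 4, 3, 7]
3 -> hit
8 -> hit
4 -> hit
8 -> hit
2 -> fault, evict 8, frames [4, 3, 7, 2]
7 -> hit
2 -> hit
8 -> fault, evict 4, frames [3, 7, 2, 8]
7 -> hit
8 -> hit
Page faults: 6.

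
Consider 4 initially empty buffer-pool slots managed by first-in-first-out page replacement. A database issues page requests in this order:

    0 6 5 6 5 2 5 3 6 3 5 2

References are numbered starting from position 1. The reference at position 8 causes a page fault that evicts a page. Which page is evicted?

0

pos 1: 0 -> fault, frames [0]
pos 2: 6 -> fault, frames [0, 6]
pos 3: 5 -> fault, frames [0, 6, 5]
pos 4: 6 -> hit
pos 5: 5 -> hit
pos 6: 2 -> fault, frames [0, 6, 5, 2]
pos 7: 5 -> hit
pos 8: 3 -> fault, evict 0, frames [6, 5, 2, 3]
At position 8, page 0 is evicted.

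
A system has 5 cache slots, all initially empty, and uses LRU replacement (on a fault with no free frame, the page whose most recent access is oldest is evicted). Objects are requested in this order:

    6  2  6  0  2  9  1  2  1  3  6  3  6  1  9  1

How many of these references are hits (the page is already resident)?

9

6 -> miss, frames (6)
2 -> miss, frames (6 2)
6 -> hit
0 -> miss, frames (2 6 0)
2 -> hit
9 -> miss, frames (6 0 2 9)
1 -> miss, frames (6 0 2 9 1)
2 -> hit
1 -> hit
3 -> miss, evict 6, frames (0 9 2 1 3)
6 -> miss, evict 0, frames (9 2 1 3 6)
3 -> hit
6 -> hit
1 -> hit
9 -> hit
1 -> hit
Hits: 9.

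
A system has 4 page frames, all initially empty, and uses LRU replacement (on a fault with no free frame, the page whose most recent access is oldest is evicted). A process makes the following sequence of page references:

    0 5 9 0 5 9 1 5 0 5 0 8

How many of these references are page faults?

5

0: fault, frames [0]
5: fault, frames [0, 5]
9: fault, frames [0, 5, 9]
0: hit
5: hit
9: hit
1: fault, frames [0, 5, 9, 1]
5: hit
0: hit
5: hit
0: hit
8: fault, evict 9, frames [1, 5, 0, 8]
Page faults: 5.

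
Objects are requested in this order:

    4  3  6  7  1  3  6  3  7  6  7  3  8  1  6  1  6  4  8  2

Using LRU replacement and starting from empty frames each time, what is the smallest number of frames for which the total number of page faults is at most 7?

f=1: 20 faults
f=2: 16 faults
f=3: 14 faults
f=4: 10 faults
f=5: 8 faults
f=6: 7 faults
f=7: 7 faults
Smallest f with faults ≤ 7 is 6.

6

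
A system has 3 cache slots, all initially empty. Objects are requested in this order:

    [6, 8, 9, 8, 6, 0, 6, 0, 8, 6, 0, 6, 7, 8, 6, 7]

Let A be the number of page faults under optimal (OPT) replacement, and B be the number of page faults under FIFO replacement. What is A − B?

-2

Under OPT: F F F . . F . . . . . . F . . . → 5 faults.
Under FIFO: F F F . . F F . F . . . F . . . → 7 faults.
A − B = 5 − 7 = -2.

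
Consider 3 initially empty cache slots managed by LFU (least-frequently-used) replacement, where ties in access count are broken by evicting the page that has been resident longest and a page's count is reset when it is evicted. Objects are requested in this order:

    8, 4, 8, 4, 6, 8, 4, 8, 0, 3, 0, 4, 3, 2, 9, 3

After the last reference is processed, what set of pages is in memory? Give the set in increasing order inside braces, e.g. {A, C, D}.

{3, 4, 8}

8 -> fault, frames {8}
4 -> fault, frames {8,4}
8 -> hit
4 -> hit
6 -> fault, frames {8,4,6}
8 -> hit
4 -> hit
8 -> hit
0 -> fault, evict 6, frames {8,4,0}
3 -> fault, evict 0, frames {8,4,3}
0 -> fault, evict 3, frames {8,4,0}
4 -> hit
3 -> fault, evict 0, frames {8,4,3}
2 -> fault, evict 3, frames {8,4,2}
9 -> fault, evict 2, frames {8,4,9}
3 -> fault, evict 9, frames {8,4,3}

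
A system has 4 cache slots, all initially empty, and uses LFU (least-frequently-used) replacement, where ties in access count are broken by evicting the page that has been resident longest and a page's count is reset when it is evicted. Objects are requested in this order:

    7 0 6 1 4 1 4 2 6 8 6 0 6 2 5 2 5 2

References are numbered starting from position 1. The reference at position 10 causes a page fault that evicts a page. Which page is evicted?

2

pos 1: 7 -> fault, frames {7}
pos 2: 0 -> fault, frames {7,0}
pos 3: 6 -> fault, frames {7,0,6}
pos 4: 1 -> fault, frames {7,0,6,1}
pos 5: 4 -> fault, evict 7, frames {0,6,1,4}
pos 6: 1 -> hit
pos 7: 4 -> hit
pos 8: 2 -> fault, evict 0, frames {6,1,4,2}
pos 9: 6 -> hit
pos 10: 8 -> fault, evict 2, frames {6,1,4,8}
At position 10, page 2 is evicted.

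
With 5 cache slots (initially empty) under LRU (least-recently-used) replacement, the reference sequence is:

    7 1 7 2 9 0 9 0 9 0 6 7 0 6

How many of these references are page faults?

6

7 -> miss, frames [7]
1 -> miss, frames [7, 1]
7 -> hit
2 -> miss, frames [1, 7, 2]
9 -> miss, frames [1, 7, 2, 9]
0 -> miss, frames [1, 7, 2, 9, 0]
9 -> hit
0 -> hit
9 -> hit
0 -> hit
6 -> miss, evict 1, frames [7, 2, 9, 0, 6]
7 -> hit
0 -> hit
6 -> hit
Page faults: 6.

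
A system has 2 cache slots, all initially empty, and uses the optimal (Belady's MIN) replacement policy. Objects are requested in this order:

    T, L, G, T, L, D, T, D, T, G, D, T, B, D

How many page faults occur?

8

T -> miss, frames {T}
L -> miss, frames {T,L}
G -> miss, evict L, frames {T,G}
T -> hit
L -> miss, evict G, frames {T,L}
D -> miss, evict L, frames {T,D}
T -> hit
D -> hit
T -> hit
G -> miss, evict T, frames {D,G}
D -> hit
T -> miss, evict G, frames {D,T}
B -> miss, evict T, frames {D,B}
D -> hit
Page faults: 8.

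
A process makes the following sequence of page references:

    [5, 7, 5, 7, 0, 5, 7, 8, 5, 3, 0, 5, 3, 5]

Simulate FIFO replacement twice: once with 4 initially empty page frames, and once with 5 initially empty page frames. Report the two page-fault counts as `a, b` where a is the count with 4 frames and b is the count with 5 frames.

4 frames: F F . . F . . F . F . F . . → 6 faults.
5 frames: F F . . F . . F . F . . . . → 5 faults.
5 < 6: adding a frame reduced faults, as is typical.

6, 5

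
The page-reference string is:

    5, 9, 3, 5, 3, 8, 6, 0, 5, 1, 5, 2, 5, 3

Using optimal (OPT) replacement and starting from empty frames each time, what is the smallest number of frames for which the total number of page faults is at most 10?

2

f=1: 14 faults
f=2: 9 faults
f=3: 8 faults
f=4: 8 faults
f=5: 8 faults
f=6: 8 faults
f=7: 8 faults
f=8: 8 faults
Smallest f with faults ≤ 10 is 2.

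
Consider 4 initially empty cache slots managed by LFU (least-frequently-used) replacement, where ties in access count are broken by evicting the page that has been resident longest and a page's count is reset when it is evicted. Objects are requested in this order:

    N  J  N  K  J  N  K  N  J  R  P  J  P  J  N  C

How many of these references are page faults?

6

N → miss, frames (N)
J → miss, frames (N J)
N → hit
K → miss, frames (N J K)
J → hit
N → hit
K → hit
N → hit
J → hit
R → miss, frames (N J K R)
P → miss, evict R, frames (N J K P)
J → hit
P → hit
J → hit
N → hit
C → miss, evict K, frames (N J P C)
Page faults: 6.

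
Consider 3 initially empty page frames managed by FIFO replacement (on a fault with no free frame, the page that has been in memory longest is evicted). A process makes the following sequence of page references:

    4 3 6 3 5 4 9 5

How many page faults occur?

6

4 → fault, frames {4}
3 → fault, frames {4,3}
6 → fault, frames {4,3,6}
3 → hit
5 → fault, evict 4, frames {3,6,5}
4 → fault, evict 3, frames {6,5,4}
9 → fault, evict 6, frames {5,4,9}
5 → hit
Page faults: 6.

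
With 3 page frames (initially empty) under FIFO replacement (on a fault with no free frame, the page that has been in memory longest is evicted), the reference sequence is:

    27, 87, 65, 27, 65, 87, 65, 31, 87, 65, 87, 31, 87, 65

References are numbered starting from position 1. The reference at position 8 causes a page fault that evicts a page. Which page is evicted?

27

pos 1: 27: miss, frames {27}
pos 2: 87: miss, frames {27,87}
pos 3: 65: miss, frames {27,87,65}
pos 4: 27: hit
pos 5: 65: hit
pos 6: 87: hit
pos 7: 65: hit
pos 8: 31: miss, evict 27, frames {87,65,31}
At position 8, page 27 is evicted.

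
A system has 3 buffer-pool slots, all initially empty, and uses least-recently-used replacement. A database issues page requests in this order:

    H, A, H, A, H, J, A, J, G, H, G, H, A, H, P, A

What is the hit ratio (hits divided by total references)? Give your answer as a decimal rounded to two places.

0.56

H: miss, frames {H}
A: miss, frames {H,A}
H: hit
A: hit
H: hit
J: miss, frames {A,H,J}
A: hit
J: hit
G: miss, evict H, frames {A,J,G}
H: miss, evict A, frames {J,G,H}
G: hit
H: hit
A: miss, evict J, frames {G,H,A}
H: hit
P: miss, evict G, frames {A,H,P}
A: hit
Hits: 9 of 16 references → 9/16 = 0.5625.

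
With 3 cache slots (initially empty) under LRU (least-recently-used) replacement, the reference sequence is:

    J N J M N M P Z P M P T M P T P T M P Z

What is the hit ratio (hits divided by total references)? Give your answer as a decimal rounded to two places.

0.65

J: miss, frames (J)
N: miss, frames (J N)
J: hit
M: miss, frames (N J M)
N: hit
M: hit
P: miss, evict J, frames (N M P)
Z: miss, evict N, frames (M P Z)
P: hit
M: hit
P: hit
T: miss, evict Z, frames (M P T)
M: hit
P: hit
T: hit
P: hit
T: hit
M: hit
P: hit
Z: miss, evict T, frames (M P Z)
Hits: 13 of 20 references → 13/20 = 0.6500.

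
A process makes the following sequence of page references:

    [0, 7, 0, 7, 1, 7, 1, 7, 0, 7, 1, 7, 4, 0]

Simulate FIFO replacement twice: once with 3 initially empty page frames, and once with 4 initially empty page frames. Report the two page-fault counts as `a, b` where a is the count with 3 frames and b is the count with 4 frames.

3 frames: F F . . F . . . . . . . F F → 5 faults.
4 frames: F F . . F . . . . . . . F . → 4 faults.
4 < 5: adding a frame reduced faults, as is typical.

5, 4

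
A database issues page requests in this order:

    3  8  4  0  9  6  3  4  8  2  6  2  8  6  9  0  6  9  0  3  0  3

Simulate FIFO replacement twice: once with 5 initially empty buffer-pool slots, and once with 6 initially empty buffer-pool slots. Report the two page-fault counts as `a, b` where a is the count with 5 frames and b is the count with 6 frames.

5 frames: F F F F F F F . F F . . . . . F . F . . . . → 11 faults.
6 frames: F F F F F F . . . F . . . . . . . . . F . . → 8 faults.
8 < 11: adding a frame reduced faults, as is typical.

11, 8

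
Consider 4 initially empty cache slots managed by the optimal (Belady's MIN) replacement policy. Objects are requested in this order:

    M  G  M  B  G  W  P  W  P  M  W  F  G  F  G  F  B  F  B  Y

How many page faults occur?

8

M → fault, frames [M]
G → fault, frames [M, G]
M → hit
B → fault, frames [M, G, B]
G → hit
W → fault, frames [M, G, B, W]
P → fault, evict B, frames [M, G, W, P]
W → hit
P → hit
M → hit
W → hit
F → fault, evict P, frames [M, G, W, F]
G → hit
F → hit
G → hit
F → hit
B → fault, evict W, frames [M, G, F, B]
F → hit
B → hit
Y → fault, evict B, frames [M, G, F, Y]
Page faults: 8.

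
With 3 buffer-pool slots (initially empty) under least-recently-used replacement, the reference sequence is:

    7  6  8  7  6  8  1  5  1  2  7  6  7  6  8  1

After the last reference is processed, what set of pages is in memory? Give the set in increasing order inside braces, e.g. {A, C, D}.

{1, 6, 8}

7: fault, frames [7]
6: fault, frames [7, 6]
8: fault, frames [7, 6, 8]
7: hit
6: hit
8: hit
1: fault, evict 7, frames [6, 8, 1]
5: fault, evict 6, frames [8, 1, 5]
1: hit
2: fault, evict 8, frames [5, 1, 2]
7: fault, evict 5, frames [1, 2, 7]
6: fault, evict 1, frames [2, 7, 6]
7: hit
6: hit
8: fault, evict 2, frames [7, 6, 8]
1: fault, evict 7, frames [6, 8, 1]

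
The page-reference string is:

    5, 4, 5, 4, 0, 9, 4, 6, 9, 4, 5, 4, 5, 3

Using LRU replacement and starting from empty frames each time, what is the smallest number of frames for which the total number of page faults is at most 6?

5

f=1: 14 faults
f=2: 10 faults
f=3: 7 faults
f=4: 7 faults
f=5: 6 faults
f=6: 6 faults
Smallest f with faults ≤ 6 is 5.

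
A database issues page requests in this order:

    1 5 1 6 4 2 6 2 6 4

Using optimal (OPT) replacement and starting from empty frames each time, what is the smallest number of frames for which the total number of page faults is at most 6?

2

f=1: 10 faults
f=2: 6 faults
f=3: 5 faults
f=4: 5 faults
f=5: 5 faults
Smallest f with faults ≤ 6 is 2.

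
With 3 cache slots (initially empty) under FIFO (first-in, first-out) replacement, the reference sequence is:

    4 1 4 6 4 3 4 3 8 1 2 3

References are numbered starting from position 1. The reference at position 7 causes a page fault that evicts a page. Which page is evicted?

1

pos 1: 4: fault, frames (4)
pos 2: 1: fault, frames (4 1)
pos 3: 4: hit
pos 4: 6: fault, frames (4 1 6)
pos 5: 4: hit
pos 6: 3: fault, evict 4, frames (1 6 3)
pos 7: 4: fault, evict 1, frames (6 3 4)
At position 7, page 1 is evicted.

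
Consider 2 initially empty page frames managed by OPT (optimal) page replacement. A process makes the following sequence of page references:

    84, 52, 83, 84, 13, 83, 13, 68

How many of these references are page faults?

5

84: fault, frames (84)
52: fault, frames (84 52)
83: fault, evict 52, frames (84 83)
84: hit
13: fault, evict 84, frames (83 13)
83: hit
13: hit
68: fault, evict 13, frames (83 68)
Page faults: 5.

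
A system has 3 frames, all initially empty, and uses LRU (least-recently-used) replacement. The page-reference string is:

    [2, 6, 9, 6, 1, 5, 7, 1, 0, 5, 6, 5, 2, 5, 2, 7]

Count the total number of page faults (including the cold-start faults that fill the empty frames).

11

2: fault, frames {2}
6: fault, frames {2,6}
9: fault, frames {2,6,9}
6: hit
1: fault, evict 2, frames {9,6,1}
5: fault, evict 9, frames {6,1,5}
7: fault, evict 6, frames {1,5,7}
1: hit
0: fault, evict 5, frames {7,1,0}
5: fault, evict 7, frames {1,0,5}
6: fault, evict 1, frames {0,5,6}
5: hit
2: fault, evict 0, frames {6,5,2}
5: hit
2: hit
7: fault, evict 6, frames {5,2,7}
Page faults: 11.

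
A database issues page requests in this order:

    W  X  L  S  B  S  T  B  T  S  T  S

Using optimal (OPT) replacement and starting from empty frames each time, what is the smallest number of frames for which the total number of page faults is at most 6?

3

f=1: 12 faults
f=2: 7 faults
f=3: 6 faults
f=4: 6 faults
f=5: 6 faults
f=6: 6 faults
Smallest f with faults ≤ 6 is 3.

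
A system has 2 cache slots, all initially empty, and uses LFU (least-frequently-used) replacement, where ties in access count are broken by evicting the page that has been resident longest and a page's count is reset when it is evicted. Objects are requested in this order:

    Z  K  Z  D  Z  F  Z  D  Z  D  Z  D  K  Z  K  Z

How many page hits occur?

Z → miss, frames (Z)
K → miss, frames (Z K)
Z → hit
D → miss, evict K, frames (Z D)
Z → hit
F → miss, evict D, frames (Z F)
Z → hit
D → miss, evict F, frames (Z D)
Z → hit
D → hit
Z → hit
D → hit
K → miss, evict D, frames (Z K)
Z → hit
K → hit
Z → hit
Hits: 10.

10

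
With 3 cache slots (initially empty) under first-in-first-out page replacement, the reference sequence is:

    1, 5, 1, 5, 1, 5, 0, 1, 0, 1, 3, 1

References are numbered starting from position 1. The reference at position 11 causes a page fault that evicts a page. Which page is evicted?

pos 1: 1 → miss, frames [1]
pos 2: 5 → miss, frames [1, 5]
pos 3: 1 → hit
pos 4: 5 → hit
pos 5: 1 → hit
pos 6: 5 → hit
pos 7: 0 → miss, frames [1, 5, 0]
pos 8: 1 → hit
pos 9: 0 → hit
pos 10: 1 → hit
pos 11: 3 → miss, evict 1, frames [5, 0, 3]
At position 11, page 1 is evicted.

1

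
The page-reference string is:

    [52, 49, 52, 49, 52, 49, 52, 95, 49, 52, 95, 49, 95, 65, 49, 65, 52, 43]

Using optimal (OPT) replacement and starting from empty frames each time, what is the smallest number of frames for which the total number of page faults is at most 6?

f=1: 18 faults
f=2: 8 faults
f=3: 5 faults
f=4: 5 faults
f=5: 5 faults
Smallest f with faults ≤ 6 is 3.

3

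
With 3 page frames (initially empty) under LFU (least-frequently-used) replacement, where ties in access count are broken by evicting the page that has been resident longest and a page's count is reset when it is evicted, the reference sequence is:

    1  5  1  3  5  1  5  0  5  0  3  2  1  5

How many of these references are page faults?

6

1 → fault, frames [1]
5 → fault, frames [1, 5]
1 → hit
3 → fault, frames [1, 5, 3]
5 → hit
1 → hit
5 → hit
0 → fault, evict 3, frames [1, 5, 0]
5 → hit
0 → hit
3 → fault, evict 0, frames [1, 5, 3]
2 → fault, evict 3, frames [1, 5, 2]
1 → hit
5 → hit
Page faults: 6.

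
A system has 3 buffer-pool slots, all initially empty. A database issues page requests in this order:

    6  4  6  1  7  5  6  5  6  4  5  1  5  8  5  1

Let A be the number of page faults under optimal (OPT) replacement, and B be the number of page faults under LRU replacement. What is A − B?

-2

Under OPT: F F . F F F . . . . . F . F . . → 7 faults.
Under LRU: F F . F F F F . . F . F . F . . → 9 faults.
A − B = 7 − 9 = -2.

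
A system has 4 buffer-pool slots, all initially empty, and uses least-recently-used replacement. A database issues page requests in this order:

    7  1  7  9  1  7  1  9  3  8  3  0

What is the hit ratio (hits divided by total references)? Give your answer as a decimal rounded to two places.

7 -> fault, frames {7}
1 -> fault, frames {7,1}
7 -> hit
9 -> fault, frames {1,7,9}
1 -> hit
7 -> hit
1 -> hit
9 -> hit
3 -> fault, frames {7,1,9,3}
8 -> fault, evict 7, frames {1,9,3,8}
3 -> hit
0 -> fault, evict 1, frames {9,8,3,0}
Hits: 6 of 12 references → 6/12 = 0.5000.

0.50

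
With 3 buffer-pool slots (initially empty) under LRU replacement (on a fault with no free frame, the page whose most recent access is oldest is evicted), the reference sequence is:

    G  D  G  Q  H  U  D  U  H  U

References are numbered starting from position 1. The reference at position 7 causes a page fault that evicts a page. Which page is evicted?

pos 1: G: fault, frames (G)
pos 2: D: fault, frames (G D)
pos 3: G: hit
pos 4: Q: fault, frames (D G Q)
pos 5: H: fault, evict D, frames (G Q H)
pos 6: U: fault, evict G, frames (Q H U)
pos 7: D: fault, evict Q, frames (H U D)
At position 7, page Q is evicted.

Q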